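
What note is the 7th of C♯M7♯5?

B#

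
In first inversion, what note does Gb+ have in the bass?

Bb

Gb+ in root position is Gb–Bb–D.
First inversion places the third in the bass, which is Bb.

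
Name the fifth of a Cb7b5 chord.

Root of Cb7b5 = Cb. The 5th is a diminished 5th: Cb up a diminished 5th → Gbb.

Gbb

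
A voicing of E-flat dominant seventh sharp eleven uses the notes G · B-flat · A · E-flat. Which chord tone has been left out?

The full E-flat dominant seventh sharp eleven chord is E-flat, G, B-flat, D-flat, A.
Comparing with the voicing, the minor 7th (7th) — D-flat — is absent.

D-flat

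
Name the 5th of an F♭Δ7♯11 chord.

Cb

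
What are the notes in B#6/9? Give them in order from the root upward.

B#6/9 is a six-nine built on B#.
Root: B#
Major 3rd (3rd): D##
Perfect 5th (5th): F##
Major 6th (6th): G##
Major 9th (9th): C##

B#, D##, F##, G##, C##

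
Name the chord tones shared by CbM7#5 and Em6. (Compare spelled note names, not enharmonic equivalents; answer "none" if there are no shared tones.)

CbM7#5: C♭ E♭ G B♭
Em6: E G B C♯
Common to both → G.

G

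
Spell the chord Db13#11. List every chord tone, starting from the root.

Db, F, Ab, Cb, Eb, G, Bb

Db13#11 is a dominant thirteenth sharp eleven built on Db.
- root: Db
- major 3rd: F
- perfect 5th: Ab
- minor 7th: Cb
- major 9th: Eb
- augmented 11th: G
- major 13th: Bb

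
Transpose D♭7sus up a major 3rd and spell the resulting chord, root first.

Transposed root: Db → F (major 3rd up). So we spell F dominant seventh suspended fourth:
Root: F
Perfect 4th (4th): Bb
Perfect 5th (5th): C
Minor 7th (7th): Eb

F, Bb, C, Eb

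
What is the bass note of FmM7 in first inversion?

FmM7 in root position is F–Ab–C–E.
First inversion places the third in the bass, which is Ab.

Ab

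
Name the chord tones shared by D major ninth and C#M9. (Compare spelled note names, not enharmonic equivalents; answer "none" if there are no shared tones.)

D major ninth: D F# A C# E
C#M9: C# E# G# B# D#
Common to both → C#.

C#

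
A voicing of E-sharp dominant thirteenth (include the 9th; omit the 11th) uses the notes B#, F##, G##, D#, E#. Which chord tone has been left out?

C##

E-sharp dominant thirteenth = E#, G##, B#, D#, F##, C##. The voicing lacks the 13th (major 13th), C##.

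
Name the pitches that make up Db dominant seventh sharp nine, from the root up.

D-flat, F, A-flat, C-flat, E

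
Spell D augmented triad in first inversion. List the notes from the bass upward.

D augmented triad = D–F#–A#; first inversion → third (F#) lowest.

F#  A#  D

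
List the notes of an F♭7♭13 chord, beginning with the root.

F♭7♭13 is a dominant seventh flat thirteen built on Fb.
- root: Fb
- major 3rd: Ab
- perfect 5th: Cb
- minor 7th: Ebb
- minor 13th: Dbb

Fb  Ab  Cb  Ebb  Dbb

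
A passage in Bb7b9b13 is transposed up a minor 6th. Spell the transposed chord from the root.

A minor 6th up from Bb is Gb, so the new chord is Gb dominant seventh flat nine flat thirteen.
Gb — root
Bb — major 3rd
Db — perfect 5th
Fb — minor 7th
Abb — minor 9th
Ebb — minor 13th

Gb – Bb – Db – Fb – Abb – Ebb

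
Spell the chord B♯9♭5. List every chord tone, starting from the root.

B♯9♭5: dominant ninth flat five on B#.
B# — root
D## — major 3rd
F# — diminished 5th
A# — minor 7th
C## — major 9th

B#  D##  F#  A#  C##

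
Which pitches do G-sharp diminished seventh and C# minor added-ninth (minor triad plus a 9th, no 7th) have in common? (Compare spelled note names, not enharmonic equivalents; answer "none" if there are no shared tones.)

G-sharp diminished seventh = G-sharp, B, D, F.
C# minor added-ninth = C-sharp, E, G-sharp, D-sharp.
Shared: G-sharp.

G-sharp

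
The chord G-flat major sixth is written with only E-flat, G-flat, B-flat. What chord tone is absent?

D-flat

The full G-flat major sixth chord is G-flat, B-flat, D-flat, E-flat.
Comparing with the voicing, the perfect 5th (5th) — D-flat — is absent.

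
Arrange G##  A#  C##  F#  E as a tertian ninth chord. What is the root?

F#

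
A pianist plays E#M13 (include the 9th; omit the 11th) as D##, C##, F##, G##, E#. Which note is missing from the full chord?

The full E#M13 chord is E#, G##, B#, D##, F##, C##.
Comparing with the voicing, the perfect 5th (5th) — B# — is absent.

B#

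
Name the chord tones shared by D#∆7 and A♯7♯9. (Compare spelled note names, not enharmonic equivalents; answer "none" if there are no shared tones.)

D#∆7: D# F## A# C##
A♯7♯9: A# C## E# G# B##
Common to both → A#, C##.

A# C##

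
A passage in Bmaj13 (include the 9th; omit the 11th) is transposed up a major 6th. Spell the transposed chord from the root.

Transposed root: B → G# (major 6th up). So we spell G# major thirteenth:
G# — root
B# — major 3rd
D# — perfect 5th
F## — major 7th
A# — major 9th
E# — major 13th

G# B# D# F## A# E#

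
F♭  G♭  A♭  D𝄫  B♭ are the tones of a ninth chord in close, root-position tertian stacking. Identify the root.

G♭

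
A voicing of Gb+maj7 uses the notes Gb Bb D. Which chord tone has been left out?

F

The full Gb+maj7 chord is Gb, Bb, D, F.
Comparing with the voicing, the major 7th (7th) — F — is absent.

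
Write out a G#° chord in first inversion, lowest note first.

B  D  G♯

G#° = G♯–B–D; first inversion → third (B) lowest.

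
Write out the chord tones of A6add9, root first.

A, C#, E, F#, B

A6add9: six-nine on A.
A — root
C# — major 3rd
E — perfect 5th
F# — major 6th
B — major 9th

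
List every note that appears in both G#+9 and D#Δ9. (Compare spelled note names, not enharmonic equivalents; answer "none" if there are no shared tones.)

G#+9 = G#, B#, D##, F#, A#.
D#Δ9 = D#, F##, A#, C##, E#.
Shared: A#.

A#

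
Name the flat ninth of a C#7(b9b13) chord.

D

C#7(b9b13) is built on C#; its 9th is a minor 9th above the root.
A second above C uses the letter D, and the minor 9th above C# is D.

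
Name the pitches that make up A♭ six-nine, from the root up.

Root A♭, quality six-nine:
root → A♭
3rd (major 3rd) → C
5th (perfect 5th) → E♭
6th (major 6th) → F
9th (major 9th) → B♭

A♭ – C – E♭ – F – B♭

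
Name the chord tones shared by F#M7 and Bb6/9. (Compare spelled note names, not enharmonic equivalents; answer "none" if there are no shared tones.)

none

F#M7: F♯ A♯ C♯ E♯
Bb6/9: B♭ D F G C
Common to both → none.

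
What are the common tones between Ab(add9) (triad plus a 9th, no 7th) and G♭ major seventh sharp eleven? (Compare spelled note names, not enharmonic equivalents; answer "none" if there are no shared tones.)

C  Bb

Ab(add9): Ab C Eb Bb
G♭ major seventh sharp eleven: Gb Bb Db F C
Common to both → C, Bb.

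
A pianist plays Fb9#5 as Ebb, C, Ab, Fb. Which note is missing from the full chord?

Gb

The full Fb9#5 chord is Fb, Ab, C, Ebb, Gb.
Comparing with the voicing, the major 9th (9th) — Gb — is absent.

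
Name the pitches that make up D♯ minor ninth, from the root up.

D-sharp F-sharp A-sharp C-sharp E-sharp

D♯ minor ninth is a minor ninth built on D-sharp.
D-sharp — root
F-sharp — minor 3rd
A-sharp — perfect 5th
C-sharp — minor 7th
E-sharp — major 9th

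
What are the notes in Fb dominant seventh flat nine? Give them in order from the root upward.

Fb dominant seventh flat nine is a dominant seventh flat nine built on F♭.
- root: F♭
- major 3rd: A♭
- perfect 5th: C♭
- minor 7th: E𝄫
- minor 9th: G𝄫

F♭ A♭ C♭ E𝄫 G𝄫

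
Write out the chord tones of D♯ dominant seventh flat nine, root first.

D#, F##, A#, C#, E

Root D#, quality dominant seventh flat nine:
Root: D#
Major 3rd (3rd): F##
Perfect 5th (5th): A#
Minor 7th (7th): C#
Minor 9th (9th): E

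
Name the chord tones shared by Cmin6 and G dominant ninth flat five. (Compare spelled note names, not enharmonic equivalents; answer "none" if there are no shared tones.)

G, A

Cmin6 = C, E♭, G, A.
G dominant ninth flat five = G, B, D♭, F, A.
Shared: G, A.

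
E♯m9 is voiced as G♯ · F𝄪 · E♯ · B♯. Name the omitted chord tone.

D♯

E♯m9 = E♯, G♯, B♯, D♯, F𝄪. The voicing lacks the 7th (minor 7th), D♯.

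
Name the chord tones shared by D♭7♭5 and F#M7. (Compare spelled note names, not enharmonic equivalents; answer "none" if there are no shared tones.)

none

D♭7♭5 = Db, F, Abb, Cb.
F#M7 = F#, A#, C#, E#.
Shared: none.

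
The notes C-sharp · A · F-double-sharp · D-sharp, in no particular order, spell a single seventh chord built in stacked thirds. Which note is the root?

D-sharp

Stacking in thirds gives D-sharp – F-double-sharp – A – C-sharp, so D-sharp is the root — D-sharp dominant seventh flat five.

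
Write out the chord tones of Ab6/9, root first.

Ab6/9 is a six-nine built on A♭.
A♭ — root
C — major 3rd
E♭ — perfect 5th
F — major 6th
B♭ — major 9th

A♭ C E♭ F B♭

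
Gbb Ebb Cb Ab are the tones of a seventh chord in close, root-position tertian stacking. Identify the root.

Arranged so that each adjacent pair is a third by letter name: Ab – Cb – Ebb – Gbb.
The bottom of that stack, Ab, is the root (this is Ab diminished seventh).

Ab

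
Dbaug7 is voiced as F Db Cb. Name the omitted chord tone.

A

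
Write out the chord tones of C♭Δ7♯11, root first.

C♭, E♭, G♭, B♭, F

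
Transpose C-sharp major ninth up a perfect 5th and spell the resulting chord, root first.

Transposed root: C-sharp → G-sharp (perfect 5th up). So we spell G-sharp major ninth:
- root: G-sharp
- major 3rd: B-sharp
- perfect 5th: D-sharp
- major 7th: F-double-sharp
- major 9th: A-sharp

G-sharp  B-sharp  D-sharp  F-double-sharp  A-sharp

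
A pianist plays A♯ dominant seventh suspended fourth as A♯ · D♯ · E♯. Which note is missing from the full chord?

A♯ dominant seventh suspended fourth = A♯, D♯, E♯, G♯. The voicing lacks the 7th (minor 7th), G♯.

G♯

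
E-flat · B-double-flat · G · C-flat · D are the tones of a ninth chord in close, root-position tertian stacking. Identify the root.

Arranged so that each adjacent pair is a third by letter name: C-flat – E-flat – G – B-double-flat – D.
The bottom of that stack, C-flat, is the root (this is C-flat dominant seventh sharp nine sharp five).

C-flat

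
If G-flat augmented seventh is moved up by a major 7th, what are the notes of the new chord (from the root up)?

Transposed root: G-flat → F (major 7th up). So we spell F augmented seventh:
- root: F
- major 3rd: A
- augmented 5th: C-sharp
- minor 7th: E-flat

F – A – C-sharp – E-flat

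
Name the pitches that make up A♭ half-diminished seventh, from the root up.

Ab – Cb – Ebb – Gb

Root Ab, quality half-diminished seventh:
- root: Ab
- minor 3rd: Cb
- diminished 5th: Ebb
- minor 7th: Gb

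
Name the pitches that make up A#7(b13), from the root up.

A# – C## – E# – G# – F#

A#7(b13) is a dominant seventh flat thirteen built on A#.
- root: A#
- major 3rd: C##
- perfect 5th: E#
- minor 7th: G#
- minor 13th: F#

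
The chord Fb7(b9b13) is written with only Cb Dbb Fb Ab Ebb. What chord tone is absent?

Fb7(b9b13) = Fb, Ab, Cb, Ebb, Gbb, Dbb. The voicing lacks the 9th (minor 9th), Gbb.

Gbb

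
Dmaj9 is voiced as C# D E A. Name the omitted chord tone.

F#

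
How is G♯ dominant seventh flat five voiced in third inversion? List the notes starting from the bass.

In root position, G♯ dominant seventh flat five is G-sharp–B-sharp–D–F-sharp.
Third inversion puts the seventh (F-sharp) in the bass.

F-sharp G-sharp B-sharp D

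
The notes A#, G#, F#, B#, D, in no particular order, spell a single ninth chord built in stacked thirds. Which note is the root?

G#

Arranged so that each adjacent pair is a third by letter name: G# – B# – D – F# – A#.
The bottom of that stack, G#, is the root (this is G# dominant ninth flat five).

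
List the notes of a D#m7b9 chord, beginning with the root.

D#, F#, A#, C#, E

Root D#, quality minor seventh flat nine:
- root: D#
- minor 3rd: F#
- perfect 5th: A#
- minor 7th: C#
- minor 9th: E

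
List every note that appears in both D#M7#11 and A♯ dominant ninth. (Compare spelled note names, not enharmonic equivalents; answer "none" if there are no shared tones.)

A#, C##

D#M7#11: D# F## A# C## G##
A♯ dominant ninth: A# C## E# G# B#
Common to both → A#, C##.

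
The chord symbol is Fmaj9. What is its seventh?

E

Root of Fmaj9 = F. The 7th is a major 7th: F up a major 7th → E.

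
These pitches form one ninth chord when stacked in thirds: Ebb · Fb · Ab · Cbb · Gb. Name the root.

Arranged so that each adjacent pair is a third by letter name: Fb – Ab – Cbb – Ebb – Gb.
The bottom of that stack, Fb, is the root (this is Fb dominant ninth flat five).

Fb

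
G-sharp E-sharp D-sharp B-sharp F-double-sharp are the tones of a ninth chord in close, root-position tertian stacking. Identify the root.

E-sharp

Stacking in thirds gives E-sharp – G-sharp – B-sharp – D-sharp – F-double-sharp, so E-sharp is the root — E-sharp minor ninth.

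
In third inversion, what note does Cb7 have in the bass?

Bbb

Cb7 = Cb–Eb–Gb–Bbb. Third inversion → seventh in the bass = Bbb.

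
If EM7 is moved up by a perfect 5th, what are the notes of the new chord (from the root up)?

Transposed root: E → B (perfect 5th up). So we spell B major seventh:
B — root
D# — major 3rd
F# — perfect 5th
A# — major 7th

B, D#, F#, A#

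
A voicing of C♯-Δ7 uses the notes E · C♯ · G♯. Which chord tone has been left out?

The full C♯-Δ7 chord is C♯, E, G♯, B♯.
Comparing with the voicing, the major 7th (7th) — B♯ — is absent.

B♯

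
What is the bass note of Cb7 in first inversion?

E♭

Cb7 = C♭–E♭–G♭–B𝄫. First inversion → third in the bass = E♭.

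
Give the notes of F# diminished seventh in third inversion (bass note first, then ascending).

E-flat  F-sharp  A  C

In root position, F# diminished seventh is F-sharp–A–C–E-flat.
Third inversion puts the seventh (E-flat) in the bass.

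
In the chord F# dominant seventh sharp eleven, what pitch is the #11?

B-sharp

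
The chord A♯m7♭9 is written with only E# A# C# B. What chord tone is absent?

G#

The full A♯m7♭9 chord is A#, C#, E#, G#, B.
Comparing with the voicing, the minor 7th (7th) — G# — is absent.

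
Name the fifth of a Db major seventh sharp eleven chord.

A-flat

Db major seventh sharp eleven is built on D-flat; its 5th is a perfect 5th above the root.
A fifth above D uses the letter A, and the perfect 5th above D-flat is A-flat.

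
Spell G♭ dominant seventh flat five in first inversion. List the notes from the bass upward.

G♭ dominant seventh flat five = G♭–B♭–D𝄫–F♭; first inversion → third (B♭) lowest.

B♭ D𝄫 F♭ G♭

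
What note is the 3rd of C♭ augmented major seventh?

C♭ augmented major seventh is built on C-flat; its 3rd is a major 3rd above the root.
A third above C uses the letter E, and the major 3rd above C-flat is E-flat.

E-flat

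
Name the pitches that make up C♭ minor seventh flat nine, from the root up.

C♭ – E𝄫 – G♭ – B𝄫 – D𝄫

C♭ minor seventh flat nine: minor seventh flat nine on C♭.
Root: C♭
Minor 3rd (3rd): E𝄫
Perfect 5th (5th): G♭
Minor 7th (7th): B𝄫
Minor 9th (9th): D𝄫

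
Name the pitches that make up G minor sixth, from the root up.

G, B-flat, D, E

Root G, quality minor sixth:
- root: G
- minor 3rd: B-flat
- perfect 5th: D
- major 6th: E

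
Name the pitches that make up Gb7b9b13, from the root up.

Gb, Bb, Db, Fb, Abb, Ebb

Gb7b9b13 is a dominant seventh flat nine flat thirteen built on Gb.
- root: Gb
- major 3rd: Bb
- perfect 5th: Db
- minor 7th: Fb
- minor 9th: Abb
- minor 13th: Ebb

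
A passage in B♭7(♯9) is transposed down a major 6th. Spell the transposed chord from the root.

Transposed root: Bb → Db (major 6th down). So we spell Db dominant seventh sharp nine:
root → Db
3rd (major 3rd) → F
5th (perfect 5th) → Ab
7th (minor 7th) → Cb
9th (augmented 9th) → E

Db, F, Ab, Cb, E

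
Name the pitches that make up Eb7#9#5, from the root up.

Eb7#9#5: dominant seventh sharp nine sharp five on Eb.
Eb — root
G — major 3rd
B — augmented 5th
Db — minor 7th
F# — augmented 9th

Eb – G – B – Db – F#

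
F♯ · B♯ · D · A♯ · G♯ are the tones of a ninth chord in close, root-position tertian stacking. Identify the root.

Stacking in thirds gives G♯ – B♯ – D – F♯ – A♯, so G♯ is the root — G♯ dominant ninth flat five.

G♯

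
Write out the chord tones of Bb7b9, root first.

Bb7b9: dominant seventh flat nine on Bb.
- root: Bb
- major 3rd: D
- perfect 5th: F
- minor 7th: Ab
- minor 9th: Cb

Bb  D  F  Ab  Cb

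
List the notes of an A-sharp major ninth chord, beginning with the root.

A-sharp – C-double-sharp – E-sharp – G-double-sharp – B-sharp

A-sharp major ninth: major ninth on A-sharp.
A-sharp — root
C-double-sharp — major 3rd
E-sharp — perfect 5th
G-double-sharp — major 7th
B-sharp — major 9th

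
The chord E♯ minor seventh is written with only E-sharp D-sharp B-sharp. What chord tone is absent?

The full E♯ minor seventh chord is E-sharp, G-sharp, B-sharp, D-sharp.
Comparing with the voicing, the minor 3rd (3rd) — G-sharp — is absent.

G-sharp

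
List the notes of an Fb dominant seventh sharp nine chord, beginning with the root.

Fb dominant seventh sharp nine: dominant seventh sharp nine on F-flat.
- root: F-flat
- major 3rd: A-flat
- perfect 5th: C-flat
- minor 7th: E-double-flat
- augmented 9th: G

F-flat  A-flat  C-flat  E-double-flat  G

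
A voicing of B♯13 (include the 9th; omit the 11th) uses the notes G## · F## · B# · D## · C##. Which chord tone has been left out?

A#

B♯13 = B#, D##, F##, A#, C##, G##. The voicing lacks the 7th (minor 7th), A#.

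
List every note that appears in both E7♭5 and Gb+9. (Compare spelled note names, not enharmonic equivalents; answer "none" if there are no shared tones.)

Bb, D

E7♭5: E G# Bb D
Gb+9: Gb Bb D Fb Ab
Common to both → Bb, D.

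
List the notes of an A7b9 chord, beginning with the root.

A, C#, E, G, Bb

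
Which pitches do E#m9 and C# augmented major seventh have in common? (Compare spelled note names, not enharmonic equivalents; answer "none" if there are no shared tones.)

E# B#

E#m9 = E#, G#, B#, D#, F##.
C# augmented major seventh = C#, E#, G##, B#.
Shared: E#, B#.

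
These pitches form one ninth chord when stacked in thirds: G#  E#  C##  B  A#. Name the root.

Stacking in thirds gives A# – C## – E# – G# – B, so A# is the root — A# dominant seventh flat nine.

A#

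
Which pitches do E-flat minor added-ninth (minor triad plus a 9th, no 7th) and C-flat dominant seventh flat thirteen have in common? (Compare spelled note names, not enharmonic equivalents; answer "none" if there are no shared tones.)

E-flat minor added-ninth: E-flat G-flat B-flat F
C-flat dominant seventh flat thirteen: C-flat E-flat G-flat B-double-flat A-double-flat
Common to both → E-flat, G-flat.

E-flat, G-flat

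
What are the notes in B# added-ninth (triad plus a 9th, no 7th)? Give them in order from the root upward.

B#, D##, F##, C##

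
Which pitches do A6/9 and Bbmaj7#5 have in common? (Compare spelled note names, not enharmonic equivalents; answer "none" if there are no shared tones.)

A  F#

A6/9 = A, C#, E, F#, B.
Bbmaj7#5 = Bb, D, F#, A.
Shared: A, F#.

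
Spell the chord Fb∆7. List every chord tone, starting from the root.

Fb, Ab, Cb, Eb

Fb∆7 is a major seventh built on Fb.
- root: Fb
- major 3rd: Ab
- perfect 5th: Cb
- major 7th: Eb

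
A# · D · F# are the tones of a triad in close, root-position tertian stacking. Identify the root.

Stacking in thirds gives D – F# – A#, so D is the root — D augmented triad.

D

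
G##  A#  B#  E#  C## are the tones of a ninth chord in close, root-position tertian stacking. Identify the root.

Stacking in thirds gives A# – C## – E# – G## – B#, so A# is the root — A# major ninth.

A#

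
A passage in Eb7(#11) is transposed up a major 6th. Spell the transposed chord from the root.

A major 6th up from Eb is C, so the new chord is C dominant seventh sharp eleven.
root → C
3rd (major 3rd) → E
5th (perfect 5th) → G
7th (minor 7th) → Bb
11th (augmented 11th) → F#

C, E, G, Bb, F#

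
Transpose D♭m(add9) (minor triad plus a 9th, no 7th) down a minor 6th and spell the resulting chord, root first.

F – Ab – C – G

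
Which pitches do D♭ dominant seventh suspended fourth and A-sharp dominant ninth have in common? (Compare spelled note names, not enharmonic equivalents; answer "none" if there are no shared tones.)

none

D♭ dominant seventh suspended fourth: D-flat G-flat A-flat C-flat
A-sharp dominant ninth: A-sharp C-double-sharp E-sharp G-sharp B-sharp
Common to both → none.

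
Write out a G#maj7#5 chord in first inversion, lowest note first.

In root position, G#maj7#5 is G#–B#–D##–F##.
First inversion puts the third (B#) in the bass.

B# D## F## G#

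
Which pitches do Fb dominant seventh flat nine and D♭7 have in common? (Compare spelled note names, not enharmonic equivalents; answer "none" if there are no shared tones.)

Ab, Cb

Fb dominant seventh flat nine = Fb, Ab, Cb, Ebb, Gbb.
D♭7 = Db, F, Ab, Cb.
Shared: Ab, Cb.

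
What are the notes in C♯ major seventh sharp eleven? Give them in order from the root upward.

C♯ major seventh sharp eleven is a major seventh sharp eleven built on C-sharp.
C-sharp — root
E-sharp — major 3rd
G-sharp — perfect 5th
B-sharp — major 7th
F-double-sharp — augmented 11th

C-sharp, E-sharp, G-sharp, B-sharp, F-double-sharp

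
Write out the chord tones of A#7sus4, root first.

Root A♯, quality dominant seventh suspended fourth:
A♯ — root
D♯ — perfect 4th
E♯ — perfect 5th
G♯ — minor 7th

A♯ – D♯ – E♯ – G♯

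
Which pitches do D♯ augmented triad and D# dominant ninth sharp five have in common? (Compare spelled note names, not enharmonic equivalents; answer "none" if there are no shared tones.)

D-sharp – F-double-sharp – A-double-sharp

D♯ augmented triad = D-sharp, F-double-sharp, A-double-sharp.
D# dominant ninth sharp five = D-sharp, F-double-sharp, A-double-sharp, C-sharp, E-sharp.
Shared: D-sharp, F-double-sharp, A-double-sharp.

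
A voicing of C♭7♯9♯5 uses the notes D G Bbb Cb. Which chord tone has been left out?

Eb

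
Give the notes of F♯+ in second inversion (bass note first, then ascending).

In root position, F♯+ is F#–A#–C##.
Second inversion puts the fifth (C##) in the bass.

C##  F#  A#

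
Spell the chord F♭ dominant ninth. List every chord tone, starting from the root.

F-flat, A-flat, C-flat, E-double-flat, G-flat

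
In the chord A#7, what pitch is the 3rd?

Root of A#7 = A#. The 3rd is a major 3rd: A# up a major 3rd → C##.

C##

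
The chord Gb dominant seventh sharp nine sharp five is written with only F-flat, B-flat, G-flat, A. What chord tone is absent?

D

The full Gb dominant seventh sharp nine sharp five chord is G-flat, B-flat, D, F-flat, A.
Comparing with the voicing, the augmented 5th (5th) — D — is absent.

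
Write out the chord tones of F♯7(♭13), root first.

F♯7(♭13): dominant seventh flat thirteen on F#.
- root: F#
- major 3rd: A#
- perfect 5th: C#
- minor 7th: E
- minor 13th: D

F#, A#, C#, E, D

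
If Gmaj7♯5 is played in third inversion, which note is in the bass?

Gmaj7♯5 in root position is G–B–D#–F#.
Third inversion places the seventh in the bass, which is F#.

F#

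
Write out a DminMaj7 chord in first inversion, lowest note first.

F – A – C# – D

DminMaj7 = D–F–A–C#; first inversion → third (F) lowest.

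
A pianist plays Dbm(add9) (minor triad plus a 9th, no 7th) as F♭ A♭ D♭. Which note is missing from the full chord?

E♭

Dbm(add9) = D♭, F♭, A♭, E♭. The voicing lacks the 9th (major 9th), E♭.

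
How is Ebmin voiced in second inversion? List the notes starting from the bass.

Ebmin = Eb–Gb–Bb; second inversion → fifth (Bb) lowest.

Bb – Eb – Gb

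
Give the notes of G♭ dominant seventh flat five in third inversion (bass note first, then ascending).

F-flat, G-flat, B-flat, D-double-flat

G♭ dominant seventh flat five = G-flat–B-flat–D-double-flat–F-flat; third inversion → seventh (F-flat) lowest.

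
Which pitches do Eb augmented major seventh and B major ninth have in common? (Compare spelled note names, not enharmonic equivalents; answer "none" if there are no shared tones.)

B

Eb augmented major seventh = E-flat, G, B, D.
B major ninth = B, D-sharp, F-sharp, A-sharp, C-sharp.
Shared: B.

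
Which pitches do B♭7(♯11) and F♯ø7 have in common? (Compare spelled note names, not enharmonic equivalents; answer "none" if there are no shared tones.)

B♭7(♯11) = Bb, D, F, Ab, E.
F♯ø7 = F#, A, C, E.
Shared: E.

E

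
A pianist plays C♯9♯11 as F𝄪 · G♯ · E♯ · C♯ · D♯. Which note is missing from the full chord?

The full C♯9♯11 chord is C♯, E♯, G♯, B, D♯, F𝄪.
Comparing with the voicing, the minor 7th (7th) — B — is absent.

B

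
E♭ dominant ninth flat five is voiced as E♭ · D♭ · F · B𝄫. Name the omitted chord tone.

G

The full E♭ dominant ninth flat five chord is E♭, G, B𝄫, D♭, F.
Comparing with the voicing, the major 3rd (3rd) — G — is absent.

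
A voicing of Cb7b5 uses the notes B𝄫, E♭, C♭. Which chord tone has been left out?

G𝄫

Cb7b5 = C♭, E♭, G𝄫, B𝄫. The voicing lacks the 5th (diminished 5th), G𝄫.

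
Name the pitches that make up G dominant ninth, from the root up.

Root G, quality dominant ninth:
- root: G
- major 3rd: B
- perfect 5th: D
- minor 7th: F
- major 9th: A

G – B – D – F – A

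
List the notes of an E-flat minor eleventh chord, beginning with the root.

E-flat minor eleventh: minor eleventh on E-flat.
root → E-flat
3rd (minor 3rd) → G-flat
5th (perfect 5th) → B-flat
7th (minor 7th) → D-flat
9th (major 9th) → F
11th (perfect 11th) → A-flat

E-flat  G-flat  B-flat  D-flat  F  A-flat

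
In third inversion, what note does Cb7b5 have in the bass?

Cb7b5 = Cb–Eb–Gbb–Bbb. Third inversion → seventh in the bass = Bbb.

Bbb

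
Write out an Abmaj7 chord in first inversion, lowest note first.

C, Eb, G, Ab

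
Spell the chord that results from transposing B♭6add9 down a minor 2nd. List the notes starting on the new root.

A, C#, E, F#, B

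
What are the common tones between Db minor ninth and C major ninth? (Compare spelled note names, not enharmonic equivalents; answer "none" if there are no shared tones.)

Db minor ninth: D-flat F-flat A-flat C-flat E-flat
C major ninth: C E G B D
Common to both → none.

none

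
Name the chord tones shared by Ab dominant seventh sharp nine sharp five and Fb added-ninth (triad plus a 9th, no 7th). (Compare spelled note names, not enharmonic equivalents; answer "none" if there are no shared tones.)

A-flat – G-flat

Ab dominant seventh sharp nine sharp five: A-flat C E G-flat B
Fb added-ninth: F-flat A-flat C-flat G-flat
Common to both → A-flat, G-flat.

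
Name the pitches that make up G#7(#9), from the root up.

G# – B# – D# – F# – A##

Root G#, quality dominant seventh sharp nine:
G# — root
B# — major 3rd
D# — perfect 5th
F# — minor 7th
A## — augmented 9th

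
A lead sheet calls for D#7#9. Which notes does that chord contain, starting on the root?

D#, F##, A#, C#, E##

D#7#9: dominant seventh sharp nine on D#.
Root: D#
Major 3rd (3rd): F##
Perfect 5th (5th): A#
Minor 7th (7th): C#
Augmented 9th (9th): E##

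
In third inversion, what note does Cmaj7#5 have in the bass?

B

Cmaj7#5 = C–E–G#–B. Third inversion → seventh in the bass = B.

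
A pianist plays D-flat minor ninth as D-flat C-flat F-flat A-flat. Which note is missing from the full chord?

D-flat minor ninth = D-flat, F-flat, A-flat, C-flat, E-flat. The voicing lacks the 9th (major 9th), E-flat.

E-flat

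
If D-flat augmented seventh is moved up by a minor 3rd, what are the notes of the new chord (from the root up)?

Transposed root: D-flat → F-flat (minor 3rd up). So we spell F-flat augmented seventh:
Root: F-flat
Major 3rd (3rd): A-flat
Augmented 5th (5th): C
Minor 7th (7th): E-double-flat

F-flat  A-flat  C  E-double-flat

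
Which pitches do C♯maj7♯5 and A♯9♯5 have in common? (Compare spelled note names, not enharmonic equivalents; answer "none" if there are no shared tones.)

C♯maj7♯5 = C#, E#, G##, B#.
A♯9♯5 = A#, C##, E##, G#, B#.
Shared: B#.

B#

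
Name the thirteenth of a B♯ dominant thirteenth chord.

G##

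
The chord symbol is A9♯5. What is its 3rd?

A9♯5 is built on A; its 3rd is a major 3rd above the root.
A third above A uses the letter C, and the major 3rd above A is C#.

C#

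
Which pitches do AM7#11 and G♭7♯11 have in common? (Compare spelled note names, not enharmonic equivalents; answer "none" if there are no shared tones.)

none

AM7#11 = A, C♯, E, G♯, D♯.
G♭7♯11 = G♭, B♭, D♭, F♭, C.
Shared: none.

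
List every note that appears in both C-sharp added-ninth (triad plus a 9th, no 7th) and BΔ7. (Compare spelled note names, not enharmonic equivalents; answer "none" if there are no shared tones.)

C-sharp added-ninth: C# E# G# D#
BΔ7: B D# F# A#
Common to both → D#.

D#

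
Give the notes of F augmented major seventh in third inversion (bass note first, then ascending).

In root position, F augmented major seventh is F–A–C-sharp–E.
Third inversion puts the seventh (E) in the bass.

E, F, A, C-sharp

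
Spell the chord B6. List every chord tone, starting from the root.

B, D#, F#, G#

B6: major sixth on B.
Root: B
Major 3rd (3rd): D#
Perfect 5th (5th): F#
Major 6th (6th): G#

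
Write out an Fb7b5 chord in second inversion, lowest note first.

Fb7b5 = Fb–Ab–Cbb–Ebb; second inversion → fifth (Cbb) lowest.

Cbb – Ebb – Fb – Ab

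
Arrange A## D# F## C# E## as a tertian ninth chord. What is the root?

D#

Arranged so that each adjacent pair is a third by letter name: D# – F## – A## – C# – E##.
The bottom of that stack, D#, is the root (this is D# dominant seventh sharp nine sharp five).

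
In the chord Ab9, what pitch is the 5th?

Eb

Root of Ab9 = Ab. The 5th is a perfect 5th: Ab up a perfect 5th → Eb.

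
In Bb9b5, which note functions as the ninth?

C

Root of Bb9b5 = Bb. The 9th is a major 9th: Bb up a major 9th → C.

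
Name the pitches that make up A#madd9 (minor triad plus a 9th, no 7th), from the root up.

A#  C#  E#  B#

A#madd9 is a minor added-ninth built on A#.
Root: A#
Minor 3rd (3rd): C#
Perfect 5th (5th): E#
Major 9th (9th): B#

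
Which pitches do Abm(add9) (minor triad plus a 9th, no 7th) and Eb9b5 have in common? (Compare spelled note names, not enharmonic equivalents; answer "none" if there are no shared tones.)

E♭

Abm(add9): A♭ C♭ E♭ B♭
Eb9b5: E♭ G B𝄫 D♭ F
Common to both → E♭.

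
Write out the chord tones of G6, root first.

G, B, D, E

G6: major sixth on G.
G — root
B — major 3rd
D — perfect 5th
E — major 6th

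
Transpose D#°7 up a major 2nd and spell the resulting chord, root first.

E♯  G♯  B  D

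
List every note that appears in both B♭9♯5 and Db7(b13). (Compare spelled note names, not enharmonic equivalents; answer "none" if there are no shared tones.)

Ab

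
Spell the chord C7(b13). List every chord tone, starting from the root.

Root C, quality dominant seventh flat thirteen:
C — root
E — major 3rd
G — perfect 5th
Bb — minor 7th
Ab — minor 13th

C E G Bb Ab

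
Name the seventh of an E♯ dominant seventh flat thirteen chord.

E♯ dominant seventh flat thirteen is built on E#; its 7th is a minor 7th above the root.
A seventh above E uses the letter D, and the minor 7th above E# is D#.

D#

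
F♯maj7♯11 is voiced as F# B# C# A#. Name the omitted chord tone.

The full F♯maj7♯11 chord is F#, A#, C#, E#, B#.
Comparing with the voicing, the major 7th (7th) — E# — is absent.

E#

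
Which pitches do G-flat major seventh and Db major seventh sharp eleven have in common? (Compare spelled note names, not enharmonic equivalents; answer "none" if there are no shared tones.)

D-flat, F

G-flat major seventh = G-flat, B-flat, D-flat, F.
Db major seventh sharp eleven = D-flat, F, A-flat, C, G.
Shared: D-flat, F.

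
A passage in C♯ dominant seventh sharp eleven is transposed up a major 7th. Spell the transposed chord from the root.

B#  D##  F##  A#  E##

A major 7th up from C# is B#, so the new chord is B# dominant seventh sharp eleven.
B# — root
D## — major 3rd
F## — perfect 5th
A# — minor 7th
E## — augmented 11th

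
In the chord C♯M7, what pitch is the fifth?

G#

Root of C♯M7 = C#. The 5th is a perfect 5th: C# up a perfect 5th → G#.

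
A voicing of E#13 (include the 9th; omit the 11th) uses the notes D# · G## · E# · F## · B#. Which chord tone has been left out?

C##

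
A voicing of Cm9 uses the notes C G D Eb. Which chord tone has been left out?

Bb

The full Cm9 chord is C, Eb, G, Bb, D.
Comparing with the voicing, the minor 7th (7th) — Bb — is absent.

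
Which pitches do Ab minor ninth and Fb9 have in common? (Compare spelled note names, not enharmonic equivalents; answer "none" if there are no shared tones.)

A♭ – C♭ – G♭

Ab minor ninth: A♭ C♭ E♭ G♭ B♭
Fb9: F♭ A♭ C♭ E𝄫 G♭
Common to both → A♭, C♭, G♭.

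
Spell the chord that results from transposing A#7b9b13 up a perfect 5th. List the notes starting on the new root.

A perfect 5th up from A♯ is E♯, so the new chord is E♯ dominant seventh flat nine flat thirteen.
root → E♯
3rd (major 3rd) → G𝄪
5th (perfect 5th) → B♯
7th (minor 7th) → D♯
9th (minor 9th) → F♯
13th (minor 13th) → C♯

E♯ – G𝄪 – B♯ – D♯ – F♯ – C♯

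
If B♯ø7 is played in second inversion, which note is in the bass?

B♯ø7 = B#–D#–F#–A#. Second inversion → fifth in the bass = F#.

F#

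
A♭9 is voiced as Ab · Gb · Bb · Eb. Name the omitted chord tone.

C

A♭9 = Ab, C, Eb, Gb, Bb. The voicing lacks the 3rd (major 3rd), C.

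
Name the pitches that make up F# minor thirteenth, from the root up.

F-sharp, A, C-sharp, E, G-sharp, B, D-sharp

F# minor thirteenth: minor thirteenth on F-sharp.
Root: F-sharp
Minor 3rd (3rd): A
Perfect 5th (5th): C-sharp
Minor 7th (7th): E
Major 9th (9th): G-sharp
Perfect 11th (11th): B
Major 13th (13th): D-sharp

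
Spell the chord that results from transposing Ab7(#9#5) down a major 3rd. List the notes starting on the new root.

A major 3rd down from A♭ is F♭, so the new chord is F♭ dominant seventh sharp nine sharp five.
root → F♭
3rd (major 3rd) → A♭
5th (augmented 5th) → C
7th (minor 7th) → E𝄫
9th (augmented 9th) → G

F♭, A♭, C, E𝄫, G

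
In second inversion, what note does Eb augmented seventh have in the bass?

Eb augmented seventh = E-flat–G–B–D-flat. Second inversion → fifth in the bass = B.

B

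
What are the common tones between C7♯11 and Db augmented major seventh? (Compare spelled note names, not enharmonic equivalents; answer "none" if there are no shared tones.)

C

C7♯11: C E G Bb F#
Db augmented major seventh: Db F A C
Common to both → C.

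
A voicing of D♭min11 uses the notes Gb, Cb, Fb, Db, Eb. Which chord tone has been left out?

D♭min11 = Db, Fb, Ab, Cb, Eb, Gb. The voicing lacks the 5th (perfect 5th), Ab.

Ab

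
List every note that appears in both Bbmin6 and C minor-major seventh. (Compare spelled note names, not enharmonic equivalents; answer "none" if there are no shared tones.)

Bbmin6 = Bb, Db, F, G.
C minor-major seventh = C, Eb, G, B.
Shared: G.

G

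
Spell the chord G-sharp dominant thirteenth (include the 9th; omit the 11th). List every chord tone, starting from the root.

G-sharp dominant thirteenth is a dominant thirteenth built on G#.
- root: G#
- major 3rd: B#
- perfect 5th: D#
- minor 7th: F#
- major 9th: A#
- major 13th: E#

G# B# D# F# A# E#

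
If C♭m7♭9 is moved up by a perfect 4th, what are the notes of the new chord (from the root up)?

Fb Abb Cb Ebb Gbb

Cb up a perfect 4th → Fb. New chord: Fb minor seventh flat nine.
Root: Fb
Minor 3rd (3rd): Abb
Perfect 5th (5th): Cb
Minor 7th (7th): Ebb
Minor 9th (9th): Gbb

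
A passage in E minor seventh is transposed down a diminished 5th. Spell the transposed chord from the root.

A-sharp C-sharp E-sharp G-sharp

Transposed root: E → A-sharp (diminished 5th down). So we spell A-sharp minor seventh:
- root: A-sharp
- minor 3rd: C-sharp
- perfect 5th: E-sharp
- minor 7th: G-sharp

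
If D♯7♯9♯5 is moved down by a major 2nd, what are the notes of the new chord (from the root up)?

C#, E#, G##, B, D##

Transposed root: D# → C# (major 2nd down). So we spell C# dominant seventh sharp nine sharp five:
- root: C#
- major 3rd: E#
- augmented 5th: G##
- minor 7th: B
- augmented 9th: D##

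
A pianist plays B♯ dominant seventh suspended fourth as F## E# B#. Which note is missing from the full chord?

B♯ dominant seventh suspended fourth = B#, E#, F##, A#. The voicing lacks the 7th (minor 7th), A#.

A#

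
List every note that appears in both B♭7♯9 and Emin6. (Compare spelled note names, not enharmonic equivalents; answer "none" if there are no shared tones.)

C#

B♭7♯9 = Bb, D, F, Ab, C#.
Emin6 = E, G, B, C#.
Shared: C#.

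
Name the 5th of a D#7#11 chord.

A♯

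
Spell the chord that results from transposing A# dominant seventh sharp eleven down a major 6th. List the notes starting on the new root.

A-sharp down a major 6th → C-sharp. New chord: C-sharp dominant seventh sharp eleven.
- root: C-sharp
- major 3rd: E-sharp
- perfect 5th: G-sharp
- minor 7th: B
- augmented 11th: F-double-sharp

C-sharp E-sharp G-sharp B F-double-sharp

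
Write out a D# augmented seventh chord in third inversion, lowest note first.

D# augmented seventh = D-sharp–F-double-sharp–A-double-sharp–C-sharp; third inversion → seventh (C-sharp) lowest.

C-sharp D-sharp F-double-sharp A-double-sharp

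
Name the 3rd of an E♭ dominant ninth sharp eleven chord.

G

E♭ dominant ninth sharp eleven is built on Eb; its 3rd is a major 3rd above the root.
A third above E uses the letter G, and the major 3rd above Eb is G.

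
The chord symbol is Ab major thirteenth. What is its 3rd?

Ab major thirteenth is built on A-flat; its 3rd is a major 3rd above the root.
A third above A uses the letter C, and the major 3rd above A-flat is C.

C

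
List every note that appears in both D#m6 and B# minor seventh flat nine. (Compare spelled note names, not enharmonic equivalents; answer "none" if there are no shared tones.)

D#, A#, B#

D#m6: D# F# A# B#
B# minor seventh flat nine: B# D# F## A# C#
Common to both → D#, A#, B#.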